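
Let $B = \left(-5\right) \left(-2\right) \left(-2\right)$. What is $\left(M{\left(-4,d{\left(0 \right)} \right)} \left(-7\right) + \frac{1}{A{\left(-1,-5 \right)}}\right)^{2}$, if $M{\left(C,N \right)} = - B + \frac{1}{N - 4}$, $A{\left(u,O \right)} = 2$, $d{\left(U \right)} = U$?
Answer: $\frac{303601}{16} \approx 18975.0$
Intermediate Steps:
$B = -20$ ($B = 10 \left(-2\right) = -20$)
$M{\left(C,N \right)} = 20 + \frac{1}{-4 + N}$ ($M{\left(C,N \right)} = \left(-1\right) \left(-20\right) + \frac{1}{N - 4} = 20 + \frac{1}{-4 + N}$)
$\left(M{\left(-4,d{\left(0 \right)} \right)} \left(-7\right) + \frac{1}{A{\left(-1,-5 \right)}}\right)^{2} = \left(\frac{-79 + 20 \cdot 0}{-4 + 0} \left(-7\right) + \frac{1}{2}\right)^{2} = \left(\frac{-79 + 0}{-4} \left(-7\right) + \frac{1}{2}\right)^{2} = \left(\left(- \frac{1}{4}\right) \left(-79\right) \left(-7\right) + \frac{1}{2}\right)^{2} = \left(\frac{79}{4} \left(-7\right) + \frac{1}{2}\right)^{2} = \left(- \frac{553}{4} + \frac{1}{2}\right)^{2} = \left(- \frac{551}{4}\right)^{2} = \frac{303601}{16}$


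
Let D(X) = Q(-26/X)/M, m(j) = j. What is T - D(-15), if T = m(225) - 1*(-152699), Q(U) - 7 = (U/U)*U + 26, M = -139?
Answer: 318847061/2085 ≈ 1.5292e+5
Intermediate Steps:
Q(U) = 33 + U (Q(U) = 7 + ((U/U)*U + 26) = 7 + (1*U + 26) = 7 + (U + 26) = 7 + (26 + U) = 33 + U)
D(X) = -33/139 + 26/(139*X) (D(X) = (33 - 26/X)/(-139) = (33 - 26/X)*(-1/139) = -33/139 + 26/(139*X))
T = 152924 (T = 225 - 1*(-152699) = 225 + 152699 = 152924)
T - D(-15) = 152924 - (26 - 33*(-15))/(139*(-15)) = 152924 - (-1)*(26 + 495)/(139*15) = 152924 - (-1)*521/(139*15) = 152924 - 1*(-521/2085) = 152924 + 521/2085 = 318847061/2085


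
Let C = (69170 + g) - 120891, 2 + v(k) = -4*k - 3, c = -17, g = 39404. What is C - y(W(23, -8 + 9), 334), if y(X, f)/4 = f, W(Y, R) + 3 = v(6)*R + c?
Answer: -13653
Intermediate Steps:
v(k) = -5 - 4*k (v(k) = -2 + (-4*k - 3) = -2 + (-3 - 4*k) = -5 - 4*k)
C = -12317 (C = (69170 + 39404) - 120891 = 108574 - 120891 = -12317)
W(Y, R) = -20 - 29*R (W(Y, R) = -3 + ((-5 - 4*6)*R - 17) = -3 + ((-5 - 24)*R - 17) = -3 + (-29*R - 17) = -3 + (-17 - 29*R) = -20 - 29*R)
y(X, f) = 4*f
C - y(W(23, -8 + 9), 334) = -12317 - 4*334 = -12317 - 1*1336 = -12317 - 1336 = -13653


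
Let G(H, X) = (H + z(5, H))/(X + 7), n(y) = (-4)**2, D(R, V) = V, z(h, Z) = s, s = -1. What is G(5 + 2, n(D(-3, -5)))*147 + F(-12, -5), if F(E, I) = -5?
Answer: 767/23 ≈ 33.348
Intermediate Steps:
z(h, Z) = -1
n(y) = 16
G(H, X) = (-1 + H)/(7 + X) (G(H, X) = (H - 1)/(X + 7) = (-1 + H)/(7 + X))
G(5 + 2, n(D(-3, -5)))*147 + F(-12, -5) = ((-1 + (5 + 2))/(7 + 16))*147 - 5 = ((-1 + 7)/23)*147 - 5 = ((1/23)*6)*147 - 5 = (6/23)*147 - 5 = 882/23 - 5 = 767/23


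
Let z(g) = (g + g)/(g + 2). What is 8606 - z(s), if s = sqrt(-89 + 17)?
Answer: 2*(-4303*I + 12906*sqrt(2))/(-I + 3*sqrt(2)) ≈ 8604.1 - 0.44659*I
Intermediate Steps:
s = 6*I*sqrt(2) (s = sqrt(-72) = 6*I*sqrt(2) ≈ 8.4853*I)
z(g) = 2*g/(2 + g) (z(g) = (2*g)/(2 + g) = 2*g/(2 + g))
8606 - z(s) = 8606 - 2*6*I*sqrt(2)/(2 + 6*I*sqrt(2)) = 8606 - 12*I*sqrt(2)/(2 + 6*I*sqrt(2))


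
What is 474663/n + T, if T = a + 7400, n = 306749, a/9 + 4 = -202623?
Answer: -557130249344/306749 ≈ -1.8162e+6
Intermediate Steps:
a = -1823643 (a = -36 + 9*(-202623) = -36 - 1823607 = -1823643)
T = -1816243 (T = -1823643 + 7400 = -1816243)
474663/n + T = 474663/306749 - 1816243 = -557130249344/306749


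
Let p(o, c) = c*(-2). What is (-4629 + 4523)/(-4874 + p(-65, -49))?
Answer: 53/2388 ≈ 0.022194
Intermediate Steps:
p(o, c) = -2*c
(-4629 + 4523)/(-4874 + p(-65, -49)) = (-4629 + 4523)/(-4874 - 2*(-49)) = -106/(-4874 + 98) = -106/(-4776) = -106*(-1/4776) = 53/2388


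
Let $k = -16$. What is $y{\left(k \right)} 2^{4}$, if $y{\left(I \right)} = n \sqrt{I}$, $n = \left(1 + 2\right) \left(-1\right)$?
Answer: $- 192 i \approx - 192.0 i$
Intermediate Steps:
$n = -3$ ($n = 3 \left(-1\right) = -3$)
$y{\left(I \right)} = - 3 \sqrt{I}$
$y{\left(k \right)} 2^{4} = - 3 \sqrt{-16} \cdot 2^{4} = - 3 \cdot 4 i 16 = - 12 i 16 = - 192 i$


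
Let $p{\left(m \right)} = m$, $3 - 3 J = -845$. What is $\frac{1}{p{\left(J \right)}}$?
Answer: $\frac{3}{848} \approx 0.0035377$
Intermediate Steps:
$J = \frac{848}{3}$ ($J = 1 - - \frac{845}{3} = 1 + \frac{845}{3} = \frac{848}{3} \approx 282.67$)
$\frac{1}{p{\left(J \right)}} = \frac{1}{\frac{848}{3}} = \frac{3}{848}$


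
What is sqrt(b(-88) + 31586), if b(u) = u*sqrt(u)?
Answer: sqrt(31586 - 176*I*sqrt(22)) ≈ 177.74 - 2.322*I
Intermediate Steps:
b(u) = u**(3/2)
sqrt(b(-88) + 31586) = sqrt((-88)**(3/2) + 31586) = sqrt(-176*I*sqrt(22) + 31586) = sqrt(31586 - 176*I*sqrt(22))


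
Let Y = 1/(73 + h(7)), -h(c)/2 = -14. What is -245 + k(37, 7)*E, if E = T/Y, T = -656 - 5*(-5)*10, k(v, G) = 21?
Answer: -861371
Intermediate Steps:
h(c) = 28 (h(c) = -2*(-14) = 28)
T = -406 (T = -656 + 25*10 = -656 + 250 = -406)
Y = 1/101 (Y = 1/(73 + 28) = 1/101 ≈ 0.0099010)
E = -41006 (E = -406/1/101 = -406*101 = -41006)
-245 + k(37, 7)*E = -245 + 21*(-41006) = -245 - 861126 = -861371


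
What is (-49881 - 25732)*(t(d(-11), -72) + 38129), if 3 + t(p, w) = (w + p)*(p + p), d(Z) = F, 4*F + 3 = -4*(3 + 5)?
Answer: -23917374869/8 ≈ -2.9897e+9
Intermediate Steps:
F = -35/4 (F = -3/4 + (-4*(3 + 5))/4 = -3/4 + (-4*8)/4 = -3/4 + (1/4)*(-32) = -3/4 - 8 = -35/4 ≈ -8.7500)
d(Z) = -35/4
t(p, w) = -3 + 2*p*(p + w) (t(p, w) = -3 + (w + p)*(p + p) = -3 + (p + w)*(2*p) = -3 + 2*p*(p + w))
(-49881 - 25732)*(t(d(-11), -72) + 38129) = (-49881 - 25732)*((-3 + 2*(-35/4)**2 + 2*(-35/4)*(-72)) + 38129) = -75613*((-3 + 2*(1225/16) + 1260) + 38129) = -75613*((-3 + 1225/8 + 1260) + 38129) = -75613*(11281/8 + 38129) = -75613*316313/8 = -23917374869/8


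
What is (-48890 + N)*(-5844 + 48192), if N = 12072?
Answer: -1559168664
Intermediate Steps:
(-48890 + N)*(-5844 + 48192) = (-48890 + 12072)*(-5844 + 48192) = -36818*42348 = -1559168664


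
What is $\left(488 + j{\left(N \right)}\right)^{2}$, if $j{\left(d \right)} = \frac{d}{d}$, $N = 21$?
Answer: $239121$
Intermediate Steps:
$j{\left(d \right)} = 1$
$\left(488 + j{\left(N \right)}\right)^{2} = \left(488 + 1\right)^{2} = 489^{2} = 239121$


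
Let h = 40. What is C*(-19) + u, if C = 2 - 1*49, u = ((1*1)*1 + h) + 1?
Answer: 935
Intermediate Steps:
u = 42 (u = ((1*1)*1 + 40) + 1 = (1*1 + 40) + 1 = (1 + 40) + 1 = 41 + 1 = 42)
C = -47 (C = 2 - 49 = -47)
C*(-19) + u = -47*(-19) + 42 = 893 + 42 = 935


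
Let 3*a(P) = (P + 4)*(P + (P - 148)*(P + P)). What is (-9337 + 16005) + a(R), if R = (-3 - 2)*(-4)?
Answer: -34132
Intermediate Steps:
R = 20 (R = -5*(-4) = 20)
a(P) = (4 + P)*(P + 2*P*(-148 + P))/3 (a(P) = ((P + 4)*(P + (P - 148)*(P + P)))/3 = ((4 + P)*(P + (-148 + P)*(2*P)))/3 = ((4 + P)*(P + 2*P*(-148 + P)))/3 = (4 + P)*(P + 2*P*(-148 + P))/3)
(-9337 + 16005) + a(R) = (-9337 + 16005) + (⅓)*20*(-1180 - 287*20 + 2*20²) = 6668 + (⅓)*20*(-1180 - 5740 + 2*400) = 6668 + (⅓)*20*(-1180 - 5740 + 800) = 6668 + (⅓)*20*(-6120) = 6668 - 40800 = -34132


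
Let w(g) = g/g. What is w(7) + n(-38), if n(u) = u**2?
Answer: 1445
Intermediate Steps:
w(g) = 1
w(7) + n(-38) = 1 + (-38)**2 = 1 + 1444 = 1445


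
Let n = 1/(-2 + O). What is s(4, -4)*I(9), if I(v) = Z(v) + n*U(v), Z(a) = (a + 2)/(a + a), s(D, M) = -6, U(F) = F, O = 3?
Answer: -173/3 ≈ -57.667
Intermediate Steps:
n = 1 (n = 1/(-2 + 3) = 1/1 = 1)
Z(a) = (2 + a)/(2*a) (Z(a) = (2 + a)/((2*a)) = (2 + a)*(1/(2*a)) = (2 + a)/(2*a))
I(v) = v + (2 + v)/(2*v) (I(v) = (2 + v)/(2*v) + 1*v = (2 + v)/(2*v) + v = v + (2 + v)/(2*v))
s(4, -4)*I(9) = -6*(½ + 9 + 1/9) = -6*(½ + 9 + ⅑) = -6*173/18 = -173/3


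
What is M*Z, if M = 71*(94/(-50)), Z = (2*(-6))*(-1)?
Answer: -40044/25 ≈ -1601.8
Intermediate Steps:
Z = 12 (Z = -12*(-1) = 12)
M = -3337/25 (M = 71*(94*(-1/50)) = 71*(-47/25) = -3337/25 ≈ -133.48)
M*Z = -3337/25*12 = -40044/25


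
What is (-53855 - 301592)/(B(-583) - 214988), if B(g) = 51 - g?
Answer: 5827/3514 ≈ 1.6582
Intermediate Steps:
(-53855 - 301592)/(B(-583) - 214988) = (-53855 - 301592)/((51 - 1*(-583)) - 214988) = -355447/((51 + 583) - 214988) = -355447/(634 - 214988) = -355447/(-214354) = -355447*(-1/214354) = 5827/3514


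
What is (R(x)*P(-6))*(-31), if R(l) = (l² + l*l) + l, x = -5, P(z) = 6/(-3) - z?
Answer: -5580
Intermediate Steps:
P(z) = -2 - z (P(z) = 6*(-⅓) - z = -2 - z)
R(l) = l + 2*l² (R(l) = (l² + l²) + l = 2*l² + l = l + 2*l²)
(R(x)*P(-6))*(-31) = ((-5*(1 + 2*(-5)))*(-2 - 1*(-6)))*(-31) = ((-5*(1 - 10))*(-2 + 6))*(-31) = (-5*(-9)*4)*(-31) = (45*4)*(-31) = 180*(-31) = -5580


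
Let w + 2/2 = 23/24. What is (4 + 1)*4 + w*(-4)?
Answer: 121/6 ≈ 20.167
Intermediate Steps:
w = -1/24 (w = -1 + 23/24 = -1/24 ≈ -0.041667)
(4 + 1)*4 + w*(-4) = (4 + 1)*4 - 1/24*(-4) = 5*4 + ⅙ = 20 + ⅙ = 121/6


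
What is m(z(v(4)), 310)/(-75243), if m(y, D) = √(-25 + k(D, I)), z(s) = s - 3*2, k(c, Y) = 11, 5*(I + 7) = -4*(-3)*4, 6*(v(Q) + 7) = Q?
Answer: -I*√14/75243 ≈ -4.9728e-5*I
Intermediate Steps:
v(Q) = -7 + Q/6
I = 13/5 (I = -7 + (-4*(-3)*4)/5 = -7 + (12*4)/5 = -7 + (⅕)*48 = -7 + 48/5 = 13/5 ≈ 2.6000)
z(s) = -6 + s (z(s) = s - 6 = -6 + s)
m(y, D) = I*√14 (m(y, D) = √(-25 + 11) = √(-14) = I*√14)
m(z(v(4)), 310)/(-75243) = (I*√14)/(-75243) = (I*√14)*(-1/75243) = -I*√14/75243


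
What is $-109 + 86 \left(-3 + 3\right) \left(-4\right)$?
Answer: $-109$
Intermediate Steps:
$-109 + 86 \left(-3 + 3\right) \left(-4\right) = -109 + 86 \cdot 0 \left(-4\right) = -109 + 86 \cdot 0 = -109 + 0 = -109$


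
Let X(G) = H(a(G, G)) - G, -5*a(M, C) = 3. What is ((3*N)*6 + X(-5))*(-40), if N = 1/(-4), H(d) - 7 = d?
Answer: -276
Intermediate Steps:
a(M, C) = -3/5 (a(M, C) = -1/5*3 = -3/5)
H(d) = 7 + d
X(G) = 32/5 - G (X(G) = (7 - 3/5) - G = 32/5 - G)
N = -1/4 ≈ -0.25000
((3*N)*6 + X(-5))*(-40) = ((3*(-1/4))*6 + (32/5 - 1*(-5)))*(-40) = (-3/4*6 + (32/5 + 5))*(-40) = (-9/2 + 57/5)*(-40) = (69/10)*(-40) = -276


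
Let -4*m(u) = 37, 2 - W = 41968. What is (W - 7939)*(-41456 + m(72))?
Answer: 8277293205/4 ≈ 2.0693e+9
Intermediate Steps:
W = -41966 (W = 2 - 1*41968 = 2 - 41968 = -41966)
m(u) = -37/4 (m(u) = -1/4*37 = -37/4)
(W - 7939)*(-41456 + m(72)) = (-41966 - 7939)*(-41456 - 37/4) = -49905*(-165861/4) = 8277293205/4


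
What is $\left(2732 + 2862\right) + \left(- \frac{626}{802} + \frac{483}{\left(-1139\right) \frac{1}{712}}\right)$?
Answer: $\frac{2416739163}{456739} \approx 5291.3$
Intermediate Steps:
$\left(2732 + 2862\right) + \left(- \frac{626}{802} + \frac{483}{\left(-1139\right) \frac{1}{712}}\right) = 5594 + \left(\left(-626\right) \frac{1}{802} + \frac{483}{\left(-1139\right) \frac{1}{712}}\right) = 5594 + \left(- \frac{313}{401} + \frac{483}{- \frac{1139}{712}}\right) = 5594 + \left(- \frac{313}{401} + 483 \left(- \frac{712}{1139}\right)\right) = 5594 - \frac{138258803}{456739} = \frac{2416739163}{456739}$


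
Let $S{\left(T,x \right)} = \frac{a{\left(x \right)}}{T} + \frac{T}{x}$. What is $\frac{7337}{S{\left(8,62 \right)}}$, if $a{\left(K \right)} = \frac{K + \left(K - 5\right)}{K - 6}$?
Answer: $\frac{501952}{27} \approx 18591.0$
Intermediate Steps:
$a{\left(K \right)} = \frac{-5 + 2 K}{-6 + K}$ ($a{\left(K \right)} = \frac{K + \left(-5 + K\right)}{-6 + K} = \frac{-5 + 2 K}{-6 + K}$)
$S{\left(T,x \right)} = \frac{T}{x} + \frac{-5 + 2 x}{T \left(-6 + x\right)}$ ($S{\left(T,x \right)} = \frac{\frac{1}{-6 + x} \left(-5 + 2 x\right)}{T} + \frac{T}{x} = \frac{-5 + 2 x}{T \left(-6 + x\right)} + \frac{T}{x} = \frac{T}{x} + \frac{-5 + 2 x}{T \left(-6 + x\right)}$)
$\frac{7337}{S{\left(8,62 \right)}} = \frac{7337}{\frac{1}{8} \cdot \frac{1}{62} \frac{1}{-6 + 62} \left(62 \left(-5 + 2 \cdot 62\right) + 8^{2} \left(-6 + 62\right)\right)} = \frac{7337}{\frac{1}{8} \cdot \frac{1}{62} \cdot \frac{1}{56} \left(62 \left(-5 + 124\right) + 64 \cdot 56\right)} = \frac{7337}{\frac{1}{8} \cdot \frac{1}{62} \cdot \frac{1}{56} \left(62 \cdot 119 + 3584\right)} = \frac{7337}{\frac{1}{8} \cdot \frac{1}{62} \cdot \frac{1}{56} \left(7378 + 3584\right)} = \frac{7337}{\frac{1}{8} \cdot \frac{1}{62} \cdot \frac{1}{56} \cdot 10962} = \frac{7337}{\frac{783}{1984}} = 7337 \cdot \frac{1984}{783} = \frac{501952}{27}$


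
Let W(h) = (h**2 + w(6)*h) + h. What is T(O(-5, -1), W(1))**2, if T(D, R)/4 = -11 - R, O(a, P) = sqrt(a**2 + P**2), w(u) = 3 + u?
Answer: 7744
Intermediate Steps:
W(h) = h**2 + 10*h (W(h) = (h**2 + (3 + 6)*h) + h = (h**2 + 9*h) + h = h**2 + 10*h)
O(a, P) = sqrt(P**2 + a**2)
T(D, R) = -44 - 4*R (T(D, R) = 4*(-11 - R) = -44 - 4*R)
T(O(-5, -1), W(1))**2 = (-44 - 4*(10 + 1))**2 = (-44 - 4*11)**2 = (-44 - 44)**2 = (-88)**2 = 7744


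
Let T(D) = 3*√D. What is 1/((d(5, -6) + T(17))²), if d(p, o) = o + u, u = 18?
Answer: 11/3 - 8*√17/9 ≈ 0.0016839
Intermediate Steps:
d(p, o) = 18 + o (d(p, o) = o + 18 = 18 + o)
1/((d(5, -6) + T(17))²) = 1/(((18 - 6) + 3*√17)²) = 1/((12 + 3*√17)²) = (12 + 3*√17)⁻²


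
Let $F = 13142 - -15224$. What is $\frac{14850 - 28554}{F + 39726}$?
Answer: $- \frac{3426}{17023} \approx -0.20126$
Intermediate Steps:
$F = 28366$ ($F = 13142 + 15224 = 28366$)
$\frac{14850 - 28554}{F + 39726} = \frac{14850 - 28554}{28366 + 39726} = - \frac{13704}{68092} = \left(-13704\right) \frac{1}{68092} = - \frac{3426}{17023}$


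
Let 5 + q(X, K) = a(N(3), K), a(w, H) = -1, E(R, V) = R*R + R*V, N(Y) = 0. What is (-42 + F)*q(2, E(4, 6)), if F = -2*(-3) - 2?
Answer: 228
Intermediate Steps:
E(R, V) = R² + R*V
q(X, K) = -6 (q(X, K) = -5 - 1 = -6)
F = 4 (F = 6 - 2 = 4)
(-42 + F)*q(2, E(4, 6)) = (-42 + 4)*(-6) = -38*(-6) = 228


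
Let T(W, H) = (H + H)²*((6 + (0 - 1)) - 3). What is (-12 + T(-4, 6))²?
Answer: 76176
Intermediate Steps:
T(W, H) = 8*H² (T(W, H) = (2*H)²*((6 - 1) - 3) = (4*H²)*(5 - 3) = (4*H²)*2 = 8*H²)
(-12 + T(-4, 6))² = (-12 + 8*6²)² = (-12 + 8*36)² = (-12 + 288)² = 276² = 76176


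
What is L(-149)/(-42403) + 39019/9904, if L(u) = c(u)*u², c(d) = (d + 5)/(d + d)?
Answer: 1548272545/419959312 ≈ 3.6867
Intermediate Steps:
c(d) = (5 + d)/(2*d) (c(d) = (5 + d)/((2*d)) = (5 + d)*(1/(2*d)) = (5 + d)/(2*d))
L(u) = u*(5 + u)/2 (L(u) = ((5 + u)/(2*u))*u² = u*(5 + u)/2)
L(-149)/(-42403) + 39019/9904 = ((½)*(-149)*(5 - 149))/(-42403) + 39019/9904 = ((½)*(-149)*(-144))*(-1/42403) + 39019*(1/9904) = 10728*(-1/42403) + 39019/9904 = -10728/42403 + 39019/9904 = 1548272545/419959312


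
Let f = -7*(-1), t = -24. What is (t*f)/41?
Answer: -168/41 ≈ -4.0976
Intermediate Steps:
f = 7
(t*f)/41 = -24*7/41 = -168*1/41 = -168/41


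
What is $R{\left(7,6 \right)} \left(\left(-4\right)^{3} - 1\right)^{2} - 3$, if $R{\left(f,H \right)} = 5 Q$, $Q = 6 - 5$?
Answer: $21122$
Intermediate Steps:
$Q = 1$
$R{\left(f,H \right)} = 5$ ($R{\left(f,H \right)} = 5 \cdot 1 = 5$)
$R{\left(7,6 \right)} \left(\left(-4\right)^{3} - 1\right)^{2} - 3 = 5 \left(\left(-4\right)^{3} - 1\right)^{2} - 3 = 5 \left(-64 - 1\right)^{2} - 3 = 5 \left(-65\right)^{2} - 3 = 5 \cdot 4225 - 3 = 21125 - 3 = 21122$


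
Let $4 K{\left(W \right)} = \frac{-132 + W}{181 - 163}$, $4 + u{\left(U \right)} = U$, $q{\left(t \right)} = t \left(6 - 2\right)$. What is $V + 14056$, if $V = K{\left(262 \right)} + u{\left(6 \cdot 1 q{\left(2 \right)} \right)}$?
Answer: $\frac{507665}{36} \approx 14102.0$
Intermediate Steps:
$q{\left(t \right)} = 4 t$ ($q{\left(t \right)} = t 4 = 4 t$)
$u{\left(U \right)} = -4 + U$
$K{\left(W \right)} = - \frac{11}{6} + \frac{W}{72}$ ($K{\left(W \right)} = \frac{\left(-132 + W\right) \frac{1}{181 - 163}}{4} = \frac{\left(-132 + W\right) \frac{1}{18}}{4} = \frac{- \frac{22}{3} + \frac{W}{18}}{4} = - \frac{11}{6} + \frac{W}{72}$)
$V = \frac{1649}{36}$ ($V = \left(- \frac{11}{6} + \frac{1}{72} \cdot 262\right) - \left(4 - 6 \cdot 1 \cdot 4 \cdot 2\right) = \left(- \frac{11}{6} + \frac{131}{36}\right) + \left(-4 + 6 \cdot 8\right) = \frac{65}{36} + \left(-4 + 48\right) = \frac{65}{36} + 44 = \frac{1649}{36} \approx 45.806$)
$V + 14056 = \frac{1649}{36} + 14056 = \frac{507665}{36}$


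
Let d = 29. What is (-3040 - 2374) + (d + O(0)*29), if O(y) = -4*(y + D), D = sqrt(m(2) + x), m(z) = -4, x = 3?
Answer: -5385 - 116*I ≈ -5385.0 - 116.0*I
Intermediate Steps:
D = I (D = sqrt(-4 + 3) = sqrt(-1) = I ≈ 1.0*I)
O(y) = -4*I - 4*y (O(y) = -4*(y + I) = -4*(I + y) = -4*I - 4*y)
(-3040 - 2374) + (d + O(0)*29) = (-3040 - 2374) + (29 + (-4*I - 4*0)*29) = -5414 + (29 + (-4*I + 0)*29) = -5414 + (29 - 4*I*29) = -5414 + (29 - 116*I) = -5385 - 116*I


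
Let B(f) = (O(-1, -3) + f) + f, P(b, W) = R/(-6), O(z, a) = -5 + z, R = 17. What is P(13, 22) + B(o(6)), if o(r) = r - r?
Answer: -53/6 ≈ -8.8333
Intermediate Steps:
o(r) = 0
P(b, W) = -17/6 (P(b, W) = 17/(-6) = 17*(-1/6) = -17/6)
B(f) = -6 + 2*f (B(f) = ((-5 - 1) + f) + f = (-6 + f) + f = -6 + 2*f)
P(13, 22) + B(o(6)) = -17/6 + (-6 + 2*0) = -17/6 + (-6 + 0) = -17/6 - 6 = -53/6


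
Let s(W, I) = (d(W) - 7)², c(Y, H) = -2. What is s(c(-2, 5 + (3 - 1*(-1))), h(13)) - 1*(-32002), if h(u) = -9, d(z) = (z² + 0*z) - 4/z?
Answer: 32003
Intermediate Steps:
d(z) = z² - 4/z (d(z) = (z² + 0) - 4/z = z² - 4/z)
s(W, I) = (-7 + (-4 + W³)/W)² (s(W, I) = ((-4 + W³)/W - 7)² = (-7 + (-4 + W³)/W)²)
s(c(-2, 5 + (3 - 1*(-1))), h(13)) - 1*(-32002) = (4 - 1*(-2)³ + 7*(-2))²/(-2)² - 1*(-32002) = (4 - 1*(-8) - 14)²/4 + 32002 = (4 + 8 - 14)²/4 + 32002 = (¼)*(-2)² + 32002 = (¼)*4 + 32002 = 1 + 32002 = 32003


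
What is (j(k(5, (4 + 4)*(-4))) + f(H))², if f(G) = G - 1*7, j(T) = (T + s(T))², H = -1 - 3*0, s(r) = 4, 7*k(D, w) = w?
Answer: 141376/2401 ≈ 58.882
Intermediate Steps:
k(D, w) = w/7
H = -1 (H = -1 + 0 = -1)
j(T) = (4 + T)² (j(T) = (T + 4)² = (4 + T)²)
f(G) = -7 + G (f(G) = G - 7 = -7 + G)
(j(k(5, (4 + 4)*(-4))) + f(H))² = ((4 + ((4 + 4)*(-4))/7)² + (-7 - 1))² = ((4 + (8*(-4))/7)² - 8)² = ((4 + (⅐)*(-32))² - 8)² = ((4 - 32/7)² - 8)² = ((-4/7)² - 8)² = (16/49 - 8)² = (-376/49)² = 141376/2401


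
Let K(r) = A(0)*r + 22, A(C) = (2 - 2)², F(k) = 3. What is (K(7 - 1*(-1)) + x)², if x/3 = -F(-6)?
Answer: 169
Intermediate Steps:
A(C) = 0 (A(C) = 0² = 0)
K(r) = 22 (K(r) = 0*r + 22 = 0 + 22 = 22)
x = -9 (x = 3*(-1*3) = 3*(-3) = -9)
(K(7 - 1*(-1)) + x)² = (22 - 9)² = 13² = 169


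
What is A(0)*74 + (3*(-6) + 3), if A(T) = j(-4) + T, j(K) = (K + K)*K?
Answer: 2353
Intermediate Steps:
j(K) = 2*K² (j(K) = (2*K)*K = 2*K²)
A(T) = 32 + T (A(T) = 2*(-4)² + T = 2*16 + T = 32 + T)
A(0)*74 + (3*(-6) + 3) = (32 + 0)*74 + (3*(-6) + 3) = 32*74 + (-18 + 3) = 2368 - 15 = 2353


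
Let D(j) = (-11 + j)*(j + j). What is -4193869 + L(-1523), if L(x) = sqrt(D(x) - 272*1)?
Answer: -4193869 + 2*sqrt(1168073) ≈ -4.1917e+6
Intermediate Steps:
D(j) = 2*j*(-11 + j) (D(j) = (-11 + j)*(2*j) = 2*j*(-11 + j))
L(x) = sqrt(-272 + 2*x*(-11 + x)) (L(x) = sqrt(2*x*(-11 + x) - 272*1) = sqrt(2*x*(-11 + x) - 272) = sqrt(-272 + 2*x*(-11 + x)))
-4193869 + L(-1523) = -4193869 + sqrt(2)*sqrt(-136 - 1523*(-11 - 1523)) = -4193869 + sqrt(2)*sqrt(-136 - 1523*(-1534)) = -4193869 + sqrt(2)*sqrt(-136 + 2336282) = -4193869 + sqrt(2)*sqrt(2336146) = -4193869 + 2*sqrt(1168073)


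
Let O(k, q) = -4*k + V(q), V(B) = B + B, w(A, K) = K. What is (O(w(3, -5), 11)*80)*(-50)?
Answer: -168000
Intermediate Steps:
V(B) = 2*B
O(k, q) = -4*k + 2*q
(O(w(3, -5), 11)*80)*(-50) = ((-4*(-5) + 2*11)*80)*(-50) = ((20 + 22)*80)*(-50) = (42*80)*(-50) = 3360*(-50) = -168000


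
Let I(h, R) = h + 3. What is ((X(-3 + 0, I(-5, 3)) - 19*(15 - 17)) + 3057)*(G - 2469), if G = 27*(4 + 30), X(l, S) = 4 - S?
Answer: -4809651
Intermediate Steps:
I(h, R) = 3 + h
G = 918 (G = 27*34 = 918)
((X(-3 + 0, I(-5, 3)) - 19*(15 - 17)) + 3057)*(G - 2469) = (((4 - (3 - 5)) - 19*(15 - 17)) + 3057)*(918 - 2469) = (((4 - 1*(-2)) - 19*(-2)) + 3057)*(-1551) = (((4 + 2) + 38) + 3057)*(-1551) = ((6 + 38) + 3057)*(-1551) = (44 + 3057)*(-1551) = 3101*(-1551) = -4809651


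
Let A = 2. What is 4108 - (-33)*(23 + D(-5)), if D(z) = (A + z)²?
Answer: 5164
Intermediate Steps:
D(z) = (2 + z)²
4108 - (-33)*(23 + D(-5)) = 4108 - (-33)*(23 + (2 - 5)²) = 4108 - (-33)*(23 + (-3)²) = 4108 - (-33)*(23 + 9) = 4108 - (-33)*32 = 4108 - 1*(-1056) = 4108 + 1056 = 5164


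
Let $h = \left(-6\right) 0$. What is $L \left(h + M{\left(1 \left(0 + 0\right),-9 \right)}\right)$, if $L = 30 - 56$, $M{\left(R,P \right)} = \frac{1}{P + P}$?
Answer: $\frac{13}{9} \approx 1.4444$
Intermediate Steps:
$M{\left(R,P \right)} = \frac{1}{2 P}$
$L = -26$ ($L = 30 - 56 = -26$)
$h = 0$
$L \left(h + M{\left(1 \left(0 + 0\right),-9 \right)}\right) = - 26 \left(0 + \frac{1}{2 \left(-9\right)}\right) = - 26 \left(0 + \frac{1}{2} \left(- \frac{1}{9}\right)\right) = - 26 \left(0 - \frac{1}{18}\right) = \left(-26\right) \left(- \frac{1}{18}\right) = \frac{13}{9}$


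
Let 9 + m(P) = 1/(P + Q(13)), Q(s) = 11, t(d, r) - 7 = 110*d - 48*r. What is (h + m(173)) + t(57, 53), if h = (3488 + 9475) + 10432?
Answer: 4989897/184 ≈ 27119.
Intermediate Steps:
t(d, r) = 7 - 48*r + 110*d (t(d, r) = 7 + (110*d - 48*r) = 7 + (-48*r + 110*d) = 7 - 48*r + 110*d)
m(P) = -9 + 1/(11 + P) (m(P) = -9 + 1/(P + 11) = -9 + 1/(11 + P))
h = 23395 (h = 12963 + 10432 = 23395)
(h + m(173)) + t(57, 53) = (23395 + (-98 - 9*173)/(11 + 173)) + (7 - 48*53 + 110*57) = (23395 + (-98 - 1557)/184) + (7 - 2544 + 6270) = (23395 + (1/184)*(-1655)) + 3733 = (23395 - 1655/184) + 3733 = 4303025/184 + 3733 = 4989897/184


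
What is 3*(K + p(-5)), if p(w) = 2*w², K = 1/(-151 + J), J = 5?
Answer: 21897/146 ≈ 149.98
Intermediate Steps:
K = -1/146 (K = 1/(-151 + 5) = 1/(-146) = -1/146 ≈ -0.0068493)
3*(K + p(-5)) = 3*(-1/146 + 2*(-5)²) = 3*(-1/146 + 2*25) = 3*(-1/146 + 50) = 3*(7299/146) = 21897/146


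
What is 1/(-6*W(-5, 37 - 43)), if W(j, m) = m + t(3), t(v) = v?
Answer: 1/18 ≈ 0.055556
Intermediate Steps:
W(j, m) = 3 + m (W(j, m) = m + 3 = 3 + m)
1/(-6*W(-5, 37 - 43)) = 1/(-6*(3 + (37 - 43))) = 1/(-6*(3 - 6)) = 1/(-6*(-3)) = 1/18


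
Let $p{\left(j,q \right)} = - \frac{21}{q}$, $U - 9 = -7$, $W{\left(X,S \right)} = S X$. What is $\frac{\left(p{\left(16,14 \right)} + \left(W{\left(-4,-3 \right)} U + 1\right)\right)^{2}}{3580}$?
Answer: $\frac{2209}{14320} \approx 0.15426$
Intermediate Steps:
$U = 2$ ($U = 9 - 7 = 2$)
$\frac{\left(p{\left(16,14 \right)} + \left(W{\left(-4,-3 \right)} U + 1\right)\right)^{2}}{3580} = \frac{\left(- \frac{21}{14} + \left(\left(-3\right) \left(-4\right) 2 + 1\right)\right)^{2}}{3580} = \left(\left(-21\right) \frac{1}{14} + \left(12 \cdot 2 + 1\right)\right)^{2} \cdot \frac{1}{3580} = \left(- \frac{3}{2} + \left(24 + 1\right)\right)^{2} \cdot \frac{1}{3580} = \left(- \frac{3}{2} + 25\right)^{2} \cdot \frac{1}{3580} = \left(\frac{47}{2}\right)^{2} \cdot \frac{1}{3580} = \frac{2209}{4} \cdot \frac{1}{3580} = \frac{2209}{14320}$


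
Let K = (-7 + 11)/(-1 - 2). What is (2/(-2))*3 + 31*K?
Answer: -133/3 ≈ -44.333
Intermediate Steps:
K = -4/3 (K = 4/(-3) = 4*(-⅓) = -4/3 ≈ -1.3333)
(2/(-2))*3 + 31*K = (2/(-2))*3 + 31*(-4/3) = (2*(-½))*3 - 124/3 = -1*3 - 124/3 = -3 - 124/3 = -133/3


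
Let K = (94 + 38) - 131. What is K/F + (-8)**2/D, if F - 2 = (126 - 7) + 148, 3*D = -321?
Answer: -17109/28783 ≈ -0.59441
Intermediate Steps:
D = -107 (D = (1/3)*(-321) = -107)
K = 1 (K = 132 - 131 = 1)
F = 269 (F = 2 + ((126 - 7) + 148) = 2 + (119 + 148) = 2 + 267 = 269)
K/F + (-8)**2/D = 1/269 + (-8)**2/(-107) = 1*(1/269) + 64*(-1/107) = 1/269 - 64/107 = -17109/28783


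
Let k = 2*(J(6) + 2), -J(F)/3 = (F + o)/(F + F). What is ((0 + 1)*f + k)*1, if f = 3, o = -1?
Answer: 9/2 ≈ 4.5000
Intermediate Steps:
J(F) = -3*(-1 + F)/(2*F) (J(F) = -3*(F - 1)/(F + F) = -3*(-1 + F)/(2*F))
k = 3/2 (k = 2*((3/2)*(1 - 1*6)/6 + 2) = 2*((3/2)*(⅙)*(1 - 6) + 2) = 2*((3/2)*(⅙)*(-5) + 2) = 2*(-5/4 + 2) = 2*(¾) = 3/2 ≈ 1.5000)
((0 + 1)*f + k)*1 = ((0 + 1)*3 + 3/2)*1 = (1*3 + 3/2)*1 = (3 + 3/2)*1 = (9/2)*1 = 9/2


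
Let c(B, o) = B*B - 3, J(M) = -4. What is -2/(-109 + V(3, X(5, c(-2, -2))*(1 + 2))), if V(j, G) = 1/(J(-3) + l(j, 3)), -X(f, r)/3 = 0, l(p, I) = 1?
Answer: 3/164 ≈ 0.018293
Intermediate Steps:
c(B, o) = -3 + B² (c(B, o) = B² - 3 = -3 + B²)
X(f, r) = 0 (X(f, r) = -3*0 = 0)
V(j, G) = -⅓ (V(j, G) = 1/(-4 + 1) = 1/(-3) = -⅓)
-2/(-109 + V(3, X(5, c(-2, -2))*(1 + 2))) = -2/(-109 - ⅓) = -2/(-328/3) = -3/328*(-2) = 3/164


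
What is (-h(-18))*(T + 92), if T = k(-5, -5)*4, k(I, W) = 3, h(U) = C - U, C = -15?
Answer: -312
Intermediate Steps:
h(U) = -15 - U
T = 12 (T = 3*4 = 12)
(-h(-18))*(T + 92) = (-(-15 - 1*(-18)))*(12 + 92) = -(-15 + 18)*104 = -1*3*104 = -3*104 = -312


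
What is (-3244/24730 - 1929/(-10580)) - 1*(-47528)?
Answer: 248708017957/5232868 ≈ 47528.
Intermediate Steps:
(-3244/24730 - 1929/(-10580)) - 1*(-47528) = (-3244*1/24730 - 1929*(-1/10580)) + 47528 = (-1622/12365 + 1929/10580) + 47528 = 267653/5232868 + 47528 = 248708017957/5232868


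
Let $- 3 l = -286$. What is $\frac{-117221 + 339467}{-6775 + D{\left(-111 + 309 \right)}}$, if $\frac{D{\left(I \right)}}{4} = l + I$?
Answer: $- \frac{666738}{16805} \approx -39.675$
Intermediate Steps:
$l = \frac{286}{3}$ ($l = \left(- \frac{1}{3}\right) \left(-286\right) = \frac{286}{3} \approx 95.333$)
$D{\left(I \right)} = \frac{1144}{3} + 4 I$ ($D{\left(I \right)} = 4 \left(\frac{286}{3} + I\right) = \frac{1144}{3} + 4 I$)
$\frac{-117221 + 339467}{-6775 + D{\left(-111 + 309 \right)}} = \frac{-117221 + 339467}{-6775 + \left(\frac{1144}{3} + 4 \left(-111 + 309\right)\right)} = \frac{222246}{-6775 + \left(\frac{1144}{3} + 4 \cdot 198\right)} = \frac{222246}{-6775 + \left(\frac{1144}{3} + 792\right)} = \frac{222246}{-6775 + \frac{3520}{3}} = \frac{222246}{- \frac{16805}{3}} = 222246 \left(- \frac{3}{16805}\right) = - \frac{666738}{16805}$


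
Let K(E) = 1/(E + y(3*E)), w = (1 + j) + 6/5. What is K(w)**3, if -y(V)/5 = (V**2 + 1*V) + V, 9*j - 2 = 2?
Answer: -91125/5462934964928 ≈ -1.6681e-8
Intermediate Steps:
j = 4/9 (j = 2/9 + (1/9)*2 = 2/9 + 2/9 = 4/9 ≈ 0.44444)
y(V) = -10*V - 5*V**2 (y(V) = -5*((V**2 + 1*V) + V) = -5*((V**2 + V) + V) = -5*((V + V**2) + V) = -5*(V**2 + 2*V) = -10*V - 5*V**2)
w = 119/45 (w = (1 + 4/9) + 6/5 = 13/9 + 6*(1/5) = 13/9 + 6/5 = 119/45 ≈ 2.6444)
K(E) = 1/(E - 15*E*(2 + 3*E)) (K(E) = 1/(E - 5*3*E*(2 + 3*E)) = 1/(E - 15*E*(2 + 3*E)))
K(w)**3 = (-1/(119/45*(29 + 45*(119/45))))**3 = (-1*45/119/(29 + 119))**3 = (-1*45/119/148)**3 = (-1*45/119*1/148)**3 = (-45/17612)**3 = -91125/5462934964928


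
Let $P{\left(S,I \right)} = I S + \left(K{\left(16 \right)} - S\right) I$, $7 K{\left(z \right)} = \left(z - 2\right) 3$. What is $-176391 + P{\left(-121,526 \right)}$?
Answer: $-173235$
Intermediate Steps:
$K{\left(z \right)} = - \frac{6}{7} + \frac{3 z}{7}$ ($K{\left(z \right)} = \frac{\left(z - 2\right) 3}{7} = \frac{\left(-2 + z\right) 3}{7} = \frac{-6 + 3 z}{7} = - \frac{6}{7} + \frac{3 z}{7}$)
$P{\left(S,I \right)} = I S + I \left(6 - S\right)$ ($P{\left(S,I \right)} = I S + \left(\left(- \frac{6}{7} + \frac{3}{7} \cdot 16\right) - S\right) I = I S + \left(\left(- \frac{6}{7} + \frac{48}{7}\right) - S\right) I = I S + \left(6 - S\right) I = I S + I \left(6 - S\right)$)
$-176391 + P{\left(-121,526 \right)} = -176391 + 6 \cdot 526 = -176391 + 3156 = -173235$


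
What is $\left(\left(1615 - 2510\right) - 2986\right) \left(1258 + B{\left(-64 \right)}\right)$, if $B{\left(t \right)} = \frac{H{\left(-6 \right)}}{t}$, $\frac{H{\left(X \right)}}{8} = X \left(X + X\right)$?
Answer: $-4847369$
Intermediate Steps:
$H{\left(X \right)} = 16 X^{2}$ ($H{\left(X \right)} = 8 X \left(X + X\right) = 8 X 2 X = 8 \cdot 2 X^{2} = 16 X^{2}$)
$B{\left(t \right)} = \frac{576}{t}$ ($B{\left(t \right)} = \frac{16 \left(-6\right)^{2}}{t} = \frac{16 \cdot 36}{t} = \frac{576}{t}$)
$\left(\left(1615 - 2510\right) - 2986\right) \left(1258 + B{\left(-64 \right)}\right) = \left(\left(1615 - 2510\right) - 2986\right) \left(1258 + \frac{576}{-64}\right) = \left(\left(1615 - 2510\right) - 2986\right) \left(1258 + 576 \left(- \frac{1}{64}\right)\right) = \left(-895 - 2986\right) \left(1258 - 9\right) = \left(-3881\right) 1249 = -4847369$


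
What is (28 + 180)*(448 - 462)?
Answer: -2912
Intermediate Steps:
(28 + 180)*(448 - 462) = 208*(-14) = -2912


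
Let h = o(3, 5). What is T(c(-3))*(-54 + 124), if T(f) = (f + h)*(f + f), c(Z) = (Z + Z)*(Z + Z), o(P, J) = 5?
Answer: 206640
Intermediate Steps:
h = 5
c(Z) = 4*Z**2 (c(Z) = (2*Z)*(2*Z) = 4*Z**2)
T(f) = 2*f*(5 + f) (T(f) = (f + 5)*(f + f) = (5 + f)*(2*f) = 2*f*(5 + f))
T(c(-3))*(-54 + 124) = (2*(4*(-3)**2)*(5 + 4*(-3)**2))*(-54 + 124) = (2*(4*9)*(5 + 4*9))*70 = (2*36*(5 + 36))*70 = (2*36*41)*70 = 2952*70 = 206640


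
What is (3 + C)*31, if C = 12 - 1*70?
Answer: -1705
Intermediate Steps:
C = -58 (C = 12 - 70 = -58)
(3 + C)*31 = (3 - 58)*31 = -55*31 = -1705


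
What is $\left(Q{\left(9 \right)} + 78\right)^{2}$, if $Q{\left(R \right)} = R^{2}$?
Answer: $25281$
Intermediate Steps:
$\left(Q{\left(9 \right)} + 78\right)^{2} = \left(9^{2} + 78\right)^{2} = \left(81 + 78\right)^{2} = 159^{2} = 25281$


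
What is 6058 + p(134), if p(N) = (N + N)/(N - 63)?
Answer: 430386/71 ≈ 6061.8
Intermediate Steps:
p(N) = 2*N/(-63 + N) (p(N) = (2*N)/(-63 + N) = 2*N/(-63 + N))
6058 + p(134) = 6058 + 2*134/(-63 + 134) = 6058 + 2*134/71 = 6058 + 2*134*(1/71) = 6058 + 268/71 = 430386/71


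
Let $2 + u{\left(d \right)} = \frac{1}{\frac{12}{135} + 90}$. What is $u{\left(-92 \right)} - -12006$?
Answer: $\frac{48664261}{4054} \approx 12004.0$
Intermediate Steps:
$u{\left(d \right)} = - \frac{8063}{4054}$ ($u{\left(d \right)} = -2 + \frac{1}{\frac{12}{135} + 90} = -2 + \frac{1}{12 \cdot \frac{1}{135} + 90} = -2 + \frac{1}{\frac{4}{45} + 90} = -2 + \frac{1}{\frac{4054}{45}} = -2 + \frac{45}{4054} = - \frac{8063}{4054}$)
$u{\left(-92 \right)} - -12006 = - \frac{8063}{4054} - -12006 = - \frac{8063}{4054} + 12006 = \frac{48664261}{4054}$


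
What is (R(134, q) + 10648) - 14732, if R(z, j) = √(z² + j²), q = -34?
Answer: -4084 + 2*√4778 ≈ -3945.8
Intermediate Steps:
R(z, j) = √(j² + z²)
(R(134, q) + 10648) - 14732 = (√((-34)² + 134²) + 10648) - 14732 = (√(1156 + 17956) + 10648) - 14732 = (√19112 + 10648) - 14732 = (2*√4778 + 10648) - 14732 = (10648 + 2*√4778) - 14732 = -4084 + 2*√4778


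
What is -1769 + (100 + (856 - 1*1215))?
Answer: -2028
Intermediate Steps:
-1769 + (100 + (856 - 1*1215)) = -1769 + (100 + (856 - 1215)) = -1769 + (100 - 359) = -1769 - 259 = -2028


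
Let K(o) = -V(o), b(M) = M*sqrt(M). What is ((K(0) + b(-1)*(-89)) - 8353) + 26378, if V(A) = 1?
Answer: 18024 + 89*I ≈ 18024.0 + 89.0*I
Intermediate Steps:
b(M) = M**(3/2)
K(o) = -1 (K(o) = -1*1 = -1)
((K(0) + b(-1)*(-89)) - 8353) + 26378 = ((-1 + (-1)**(3/2)*(-89)) - 8353) + 26378 = ((-1 - I*(-89)) - 8353) + 26378 = ((-1 + 89*I) - 8353) + 26378 = (-8354 + 89*I) + 26378 = 18024 + 89*I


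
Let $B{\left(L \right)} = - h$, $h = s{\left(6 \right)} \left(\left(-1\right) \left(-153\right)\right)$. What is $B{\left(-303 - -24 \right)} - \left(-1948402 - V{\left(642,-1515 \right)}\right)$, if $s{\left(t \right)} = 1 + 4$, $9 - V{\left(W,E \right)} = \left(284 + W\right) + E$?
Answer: $1948235$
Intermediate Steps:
$V{\left(W,E \right)} = -275 - E - W$ ($V{\left(W,E \right)} = 9 - \left(\left(284 + W\right) + E\right) = 9 - \left(284 + E + W\right) = -275 - E - W$)
$s{\left(t \right)} = 5$
$h = 765$ ($h = 5 \left(\left(-1\right) \left(-153\right)\right) = 5 \cdot 153 = 765$)
$B{\left(L \right)} = -765$ ($B{\left(L \right)} = \left(-1\right) 765 = -765$)
$B{\left(-303 - -24 \right)} - \left(-1948402 - V{\left(642,-1515 \right)}\right) = -765 - \left(-1948402 - \left(-275 - -1515 - 642\right)\right) = -765 - \left(-1948402 - \left(-275 + 1515 - 642\right)\right) = -765 - \left(-1948402 - 598\right) = -765 - -1949000 = -765 + 1949000 = 1948235$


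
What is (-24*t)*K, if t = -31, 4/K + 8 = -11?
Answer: -2976/19 ≈ -156.63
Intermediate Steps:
K = -4/19 (K = 4/(-8 - 11) = 4/(-19) = 4*(-1/19) = -4/19 ≈ -0.21053)
(-24*t)*K = -24*(-31)*(-4/19) = 744*(-4/19) = -2976/19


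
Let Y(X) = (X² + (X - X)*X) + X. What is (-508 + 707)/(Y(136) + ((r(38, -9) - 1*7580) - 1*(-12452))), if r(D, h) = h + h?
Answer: 199/23486 ≈ 0.0084731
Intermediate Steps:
r(D, h) = 2*h
Y(X) = X + X² (Y(X) = (X² + 0*X) + X = (X² + 0) + X = X² + X = X + X²)
(-508 + 707)/(Y(136) + ((r(38, -9) - 1*7580) - 1*(-12452))) = (-508 + 707)/(136*(1 + 136) + ((2*(-9) - 1*7580) - 1*(-12452))) = 199/(136*137 + ((-18 - 7580) + 12452)) = 199/(18632 + (-7598 + 12452)) = 199/(18632 + 4854) = 199/23486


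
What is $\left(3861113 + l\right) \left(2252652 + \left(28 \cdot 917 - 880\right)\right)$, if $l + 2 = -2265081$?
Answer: $3634875331440$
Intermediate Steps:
$l = -2265083$ ($l = -2 - 2265081 = -2265083$)
$\left(3861113 + l\right) \left(2252652 + \left(28 \cdot 917 - 880\right)\right) = \left(3861113 - 2265083\right) \left(2252652 + \left(28 \cdot 917 - 880\right)\right) = 1596030 \left(2252652 + \left(25676 - 880\right)\right) = 1596030 \left(2252652 + 24796\right) = 1596030 \cdot 2277448 = 3634875331440$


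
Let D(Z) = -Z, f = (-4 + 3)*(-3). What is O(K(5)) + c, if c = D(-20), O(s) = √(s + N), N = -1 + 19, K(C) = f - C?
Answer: 24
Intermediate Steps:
f = 3 (f = -1*(-3) = 3)
K(C) = 3 - C
N = 18
O(s) = √(18 + s) (O(s) = √(s + 18) = √(18 + s))
c = 20 (c = -1*(-20) = 20)
O(K(5)) + c = √(18 + (3 - 1*5)) + 20 = √(18 + (3 - 5)) + 20 = √(18 - 2) + 20 = √16 + 20 = 4 + 20 = 24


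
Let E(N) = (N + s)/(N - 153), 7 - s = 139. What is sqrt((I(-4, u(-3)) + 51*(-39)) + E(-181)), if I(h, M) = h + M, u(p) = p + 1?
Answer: I*sqrt(222449678)/334 ≈ 44.655*I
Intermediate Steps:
u(p) = 1 + p
s = -132 (s = 7 - 1*139 = 7 - 139 = -132)
I(h, M) = M + h
E(N) = (-132 + N)/(-153 + N) (E(N) = (N - 132)/(N - 153) = (-132 + N)/(-153 + N))
sqrt((I(-4, u(-3)) + 51*(-39)) + E(-181)) = sqrt((((1 - 3) - 4) + 51*(-39)) + (-132 - 181)/(-153 - 181)) = sqrt(((-2 - 4) - 1989) - 313/(-334)) = sqrt((-6 - 1989) - 1/334*(-313)) = sqrt(-1995 + 313/334) = sqrt(-666017/334) = I*sqrt(222449678)/334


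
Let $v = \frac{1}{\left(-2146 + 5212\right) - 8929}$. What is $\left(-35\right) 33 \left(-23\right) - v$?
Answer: $\frac{155750596}{5863} \approx 26565.0$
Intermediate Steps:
$v = - \frac{1}{5863}$ ($v = \frac{1}{3066 - 8929} = \frac{1}{-5863} = - \frac{1}{5863} \approx -0.00017056$)
$\left(-35\right) 33 \left(-23\right) - v = \left(-35\right) 33 \left(-23\right) - - \frac{1}{5863} = \left(-1155\right) \left(-23\right) + \frac{1}{5863} = 26565 + \frac{1}{5863} = \frac{155750596}{5863}$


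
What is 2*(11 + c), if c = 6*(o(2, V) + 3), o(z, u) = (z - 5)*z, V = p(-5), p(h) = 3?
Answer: -14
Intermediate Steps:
V = 3
o(z, u) = z*(-5 + z) (o(z, u) = (-5 + z)*z = z*(-5 + z))
c = -18 (c = 6*(2*(-5 + 2) + 3) = 6*(2*(-3) + 3) = 6*(-6 + 3) = 6*(-3) = -18)
2*(11 + c) = 2*(11 - 18) = 2*(-7) = -14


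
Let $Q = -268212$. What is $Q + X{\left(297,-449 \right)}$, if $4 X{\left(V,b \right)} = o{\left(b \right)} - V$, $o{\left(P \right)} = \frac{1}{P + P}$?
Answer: $- \frac{963684211}{3592} \approx -2.6829 \cdot 10^{5}$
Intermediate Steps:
$o{\left(P \right)} = \frac{1}{2 P}$
$X{\left(V,b \right)} = - \frac{V}{4} + \frac{1}{8 b}$ ($X{\left(V,b \right)} = \frac{\frac{1}{2 b} - V}{4} = - \frac{V}{4} + \frac{1}{8 b}$)
$Q + X{\left(297,-449 \right)} = -268212 + \left(\left(- \frac{1}{4}\right) 297 + \frac{1}{8 \left(-449\right)}\right) = -268212 + \left(- \frac{297}{4} + \frac{1}{8} \left(- \frac{1}{449}\right)\right) = -268212 - \frac{266707}{3592} = - \frac{963684211}{3592}$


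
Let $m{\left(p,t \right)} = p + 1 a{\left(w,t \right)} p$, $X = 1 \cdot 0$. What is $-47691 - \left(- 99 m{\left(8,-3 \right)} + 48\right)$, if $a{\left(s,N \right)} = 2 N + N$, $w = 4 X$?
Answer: $-54075$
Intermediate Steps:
$X = 0$
$w = 0$ ($w = 4 \cdot 0 = 0$)
$a{\left(s,N \right)} = 3 N$
$m{\left(p,t \right)} = p + 3 p t$ ($m{\left(p,t \right)} = p + 1 \cdot 3 t p = p + 1 \cdot 3 p t = p + 3 p t$)
$-47691 - \left(- 99 m{\left(8,-3 \right)} + 48\right) = -47691 - \left(- 99 \cdot 8 \left(1 + 3 \left(-3\right)\right) + 48\right) = -47691 - \left(- 99 \cdot 8 \left(1 - 9\right) + 48\right) = -47691 - \left(- 99 \cdot 8 \left(-8\right) + 48\right) = -47691 - \left(\left(-99\right) \left(-64\right) + 48\right) = -47691 - \left(6336 + 48\right) = -47691 - 6384 = -54075$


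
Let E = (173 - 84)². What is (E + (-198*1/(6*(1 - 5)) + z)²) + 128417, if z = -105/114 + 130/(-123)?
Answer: 11917347903313/87385104 ≈ 1.3638e+5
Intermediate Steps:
z = -9245/4674 (z = -105*1/114 + 130*(-1/123) = -35/38 - 130/123 = -9245/4674 ≈ -1.9780)
E = 7921 (E = 89² = 7921)
(E + (-198*1/(6*(1 - 5)) + z)²) + 128417 = (7921 + (-198*1/(6*(1 - 5)) - 9245/4674)²) + 128417 = (7921 + (-198/((-4*6)) - 9245/4674)²) + 128417 = (7921 + (-198/(-24) - 9245/4674)²) + 128417 = (7921 + (-198*(-1/24) - 9245/4674)²) + 128417 = (7921 + (33/4 - 9245/4674)²) + 128417 = (7921 + (58631/9348)²) + 128417 = (7921 + 3437594161/87385104) + 128417 = 695615002945/87385104 + 128417 = 11917347903313/87385104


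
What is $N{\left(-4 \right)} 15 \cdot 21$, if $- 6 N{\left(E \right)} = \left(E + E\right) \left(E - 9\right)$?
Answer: $-5460$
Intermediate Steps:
$N{\left(E \right)} = - \frac{E \left(-9 + E\right)}{3}$ ($N{\left(E \right)} = - \frac{\left(E + E\right) \left(E - 9\right)}{6} = - \frac{2 E \left(-9 + E\right)}{6} = - \frac{E \left(-9 + E\right)}{3}$)
$N{\left(-4 \right)} 15 \cdot 21 = \frac{1}{3} \left(-4\right) \left(9 - -4\right) 15 \cdot 21 = \frac{1}{3} \left(-4\right) \left(9 + 4\right) 15 \cdot 21 = \frac{1}{3} \left(-4\right) 13 \cdot 15 \cdot 21 = \left(- \frac{52}{3}\right) 15 \cdot 21 = \left(-260\right) 21 = -5460$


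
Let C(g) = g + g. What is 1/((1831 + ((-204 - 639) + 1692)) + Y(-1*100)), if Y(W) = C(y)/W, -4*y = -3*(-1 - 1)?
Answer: 100/268003 ≈ 0.00037313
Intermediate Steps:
y = -3/2 (y = -(-3)*(-1 - 1)/4 = -(-3)*(-2)/4 = -1/4*6 = -3/2 ≈ -1.5000)
C(g) = 2*g
Y(W) = -3/W (Y(W) = (2*(-3/2))/W = -3/W)
1/((1831 + ((-204 - 639) + 1692)) + Y(-1*100)) = 1/((1831 + ((-204 - 639) + 1692)) - 3/((-1*100))) = 1/((1831 + (-843 + 1692)) - 3/(-100)) = 1/((1831 + 849) - 3*(-1/100)) = 1/(2680 + 3/100) = 1/(268003/100) = 100/268003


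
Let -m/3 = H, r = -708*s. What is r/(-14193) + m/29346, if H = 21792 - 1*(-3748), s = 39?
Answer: -5132702/7713107 ≈ -0.66545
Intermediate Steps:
H = 25540 (H = 21792 + 3748 = 25540)
r = -27612 (r = -708*39 = -27612)
m = -76620 (m = -3*25540 = -76620)
r/(-14193) + m/29346 = -27612/(-14193) - 76620/29346 = -27612*(-1/14193) - 76620*1/29346 = 3068/1577 - 12770/4891 = -5132702/7713107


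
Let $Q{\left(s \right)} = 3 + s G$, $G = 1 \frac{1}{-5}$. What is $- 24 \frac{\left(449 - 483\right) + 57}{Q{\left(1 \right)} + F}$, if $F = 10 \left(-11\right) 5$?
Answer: $\frac{115}{114} \approx 1.0088$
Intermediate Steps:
$F = -550$ ($F = \left(-110\right) 5 = -550$)
$G = - \frac{1}{5}$ ($G = 1 \left(- \frac{1}{5}\right) = - \frac{1}{5} \approx -0.2$)
$Q{\left(s \right)} = 3 - \frac{s}{5}$ ($Q{\left(s \right)} = 3 + s \left(- \frac{1}{5}\right) = 3 - \frac{s}{5}$)
$- 24 \frac{\left(449 - 483\right) + 57}{Q{\left(1 \right)} + F} = - 24 \frac{\left(449 - 483\right) + 57}{\left(3 - \frac{1}{5}\right) - 550} = - 24 \frac{-34 + 57}{\frac{14}{5} - 550} = - 24 \frac{23}{- \frac{2736}{5}} = - 24 \cdot 23 \left(- \frac{5}{2736}\right) = \left(-24\right) \left(- \frac{115}{2736}\right) = \frac{115}{114}$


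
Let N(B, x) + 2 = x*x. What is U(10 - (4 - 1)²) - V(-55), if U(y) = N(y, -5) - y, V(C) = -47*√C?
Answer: 22 + 47*I*√55 ≈ 22.0 + 348.56*I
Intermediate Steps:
N(B, x) = -2 + x² (N(B, x) = -2 + x*x = -2 + x²)
U(y) = 23 - y (U(y) = (-2 + (-5)²) - y = (-2 + 25) - y = 23 - y)
U(10 - (4 - 1)²) - V(-55) = (23 - (10 - (4 - 1)²)) - (-47)*√(-55) = (23 - (10 - 1*3²)) - (-47)*I*√55 = (23 - (10 - 1*9)) - (-47)*I*√55 = (23 - (10 - 9)) + 47*I*√55 = (23 - 1*1) + 47*I*√55 = (23 - 1) + 47*I*√55 = 22 + 47*I*√55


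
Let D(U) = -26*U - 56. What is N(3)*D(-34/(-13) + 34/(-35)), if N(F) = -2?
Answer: 6912/35 ≈ 197.49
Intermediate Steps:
D(U) = -56 - 26*U
N(3)*D(-34/(-13) + 34/(-35)) = -2*(-56 - 26*(-34/(-13) + 34/(-35))) = -2*(-56 - 26*(-34*(-1/13) + 34*(-1/35))) = -2*(-56 - 26*(34/13 - 34/35)) = -2*(-56 - 26*748/455) = -2*(-56 - 1496/35) = -2*(-3456/35) = 6912/35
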